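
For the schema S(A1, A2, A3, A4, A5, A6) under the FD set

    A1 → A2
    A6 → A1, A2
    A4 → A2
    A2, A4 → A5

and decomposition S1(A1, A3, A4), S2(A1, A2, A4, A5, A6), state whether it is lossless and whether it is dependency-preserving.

lossy but dependency-preserving

Lossless test: (A1, A4)⁺ = {A1, A2, A4, A5}, which is a superkey of neither fragment — lossy.
Dependency preservation: every FD's attributes lie within a single fragment, so each can be enforced locally — preserved.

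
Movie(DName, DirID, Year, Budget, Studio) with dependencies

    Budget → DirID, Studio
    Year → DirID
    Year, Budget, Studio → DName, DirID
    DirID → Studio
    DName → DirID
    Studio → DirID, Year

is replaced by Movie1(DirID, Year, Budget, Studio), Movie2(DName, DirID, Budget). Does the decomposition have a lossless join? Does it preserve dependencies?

Lossless test: (DirID, Budget)⁺ = {DName, DirID, Year, Budget, Studio}, which contains all of one fragment — lossless.
Dependency preservation: Year, Budget, Studio → DName, DirID is not contained in any single fragment, but the restricted closure of its left-hand side across the fragments still reaches the right-hand side; the remaining FDs each lie inside some fragment. All dependencies are preserved.

lossless and dependency-preserving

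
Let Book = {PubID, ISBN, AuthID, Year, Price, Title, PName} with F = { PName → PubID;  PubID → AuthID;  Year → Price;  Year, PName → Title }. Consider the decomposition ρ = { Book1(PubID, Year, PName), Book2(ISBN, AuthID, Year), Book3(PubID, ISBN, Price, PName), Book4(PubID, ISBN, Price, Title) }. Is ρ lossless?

Chase test. Columns are PubID, ISBN, AuthID, Year, Price, Title, PName; row i has aⱼ where attribute j ∈ Booki, else bᵢⱼ.
Initial tableau (one row per fragment):
  row 1: a1 b12 b13 a4 b15 b16 a7
  row 2: b21 a2 a3 a4 b25 b26 b27
  row 3: a1 a2 b33 b34 a5 b36 a7
  row 4: a1 a2 b43 b44 a5 a6 b47
Rows 1 and 3 agree on PubID; apply PubID→AuthID and equate their AuthID entries.
Rows 1 and 4 agree on PubID; apply PubID→AuthID and equate their AuthID entries.
Rows 1 and 2 agree on Year; apply Year→Price and equate their Price entries.
No row becomes fully distinguished — the join is lossy.

No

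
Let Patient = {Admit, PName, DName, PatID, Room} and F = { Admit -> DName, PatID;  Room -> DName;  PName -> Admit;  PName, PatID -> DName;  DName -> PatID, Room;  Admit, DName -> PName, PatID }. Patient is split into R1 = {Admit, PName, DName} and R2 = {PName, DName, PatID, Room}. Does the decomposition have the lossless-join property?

Common attributes: R1 ∩ R2 = {PName, DName}.
Closure of {PName, DName}: PName → Admit applies, adding Admit; DName → PatID, Room applies, adding PatID, Room. So (PName, DName)⁺ = {Admit, PName, DName, PatID, Room}.
This closure contains every attribute of R1, so R1 ∩ R2 → R1. The join is lossless.

Yes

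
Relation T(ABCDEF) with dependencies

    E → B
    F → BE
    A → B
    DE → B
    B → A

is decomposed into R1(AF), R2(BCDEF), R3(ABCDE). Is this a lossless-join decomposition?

Yes

Chase test. Columns are ABCDEF; row i has aⱼ where attribute j ∈ Ri, else bᵢⱼ.
Initial tableau (one row per fragment):
  row 1: a1 b12 b13 b14 b15 a6
  row 2: b21 a2 a3 a4 a5 a6
  row 3: a1 a2 a3 a4 a5 b36
Rows 1 and 2 agree on F; apply F→BE and equate their BE entries.
Rows 1 and 2 agree on B; apply B→A and equate their A entries.
Row 2 is now all distinguished symbols — the join is lossless.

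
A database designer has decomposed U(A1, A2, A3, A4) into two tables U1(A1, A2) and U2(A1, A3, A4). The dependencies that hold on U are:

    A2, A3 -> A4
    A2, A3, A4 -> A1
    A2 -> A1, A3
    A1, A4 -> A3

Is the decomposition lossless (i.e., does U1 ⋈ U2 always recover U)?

Common attributes: U1 ∩ U2 = {A1}.
No dependency enlarges {A1}, so (A1)⁺ = {A1}.
The closure contains neither all of U1 = {A1, A2} nor all of U2 = {A1, A3, A4}, so the common attributes are not a superkey of either fragment. The join is lossy.

No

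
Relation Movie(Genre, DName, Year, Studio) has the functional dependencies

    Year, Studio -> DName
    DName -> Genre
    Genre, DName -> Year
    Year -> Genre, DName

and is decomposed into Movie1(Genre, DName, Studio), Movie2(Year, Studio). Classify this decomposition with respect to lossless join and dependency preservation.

lossy and not dependency-preserving

Lossless test: (Studio)⁺ = {Studio}, which is a superkey of neither fragment — lossy.
Dependency preservation: the restricted closure of {Year, Studio} across the fragments never reaches {DName}, so Year, Studio → DName cannot be enforced without a join — not preserved.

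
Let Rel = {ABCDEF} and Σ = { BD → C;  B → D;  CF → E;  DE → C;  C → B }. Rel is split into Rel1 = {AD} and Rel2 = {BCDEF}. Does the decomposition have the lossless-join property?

No

Common attributes: Rel1 ∩ Rel2 = {D}.
No dependency enlarges {D}, so (D)⁺ = {D}.
The closure contains neither all of Rel1 = {AD} nor all of Rel2 = {BCDEF}, so the common attributes are not a superkey of either fragment. The join is lossy.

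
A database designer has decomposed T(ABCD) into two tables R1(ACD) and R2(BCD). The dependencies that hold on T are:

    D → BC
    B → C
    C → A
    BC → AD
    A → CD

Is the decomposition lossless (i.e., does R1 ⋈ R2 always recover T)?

Yes

Common attributes: R1 ∩ R2 = {CD}.
Closure of {CD}: D → BC applies, adding B; C → A applies, adding A. So (CD)⁺ = {ABCD}.
This closure contains every attribute of R1, so R1 ∩ R2 → R1. The join is lossless.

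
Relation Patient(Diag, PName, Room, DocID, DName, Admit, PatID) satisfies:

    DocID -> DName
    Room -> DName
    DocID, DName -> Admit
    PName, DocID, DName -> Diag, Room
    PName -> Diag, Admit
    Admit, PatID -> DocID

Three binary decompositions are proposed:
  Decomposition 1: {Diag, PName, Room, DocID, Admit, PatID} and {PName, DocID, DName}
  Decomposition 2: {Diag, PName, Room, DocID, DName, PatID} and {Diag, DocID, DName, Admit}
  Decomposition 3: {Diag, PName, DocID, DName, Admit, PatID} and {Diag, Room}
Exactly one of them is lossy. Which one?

Decomposition 1: common = {PName, DocID}, closure = {Diag, PName, Room, DocID, DName, Admit} → lossless.
Decomposition 2: common = {Diag, DocID, DName}, closure = {Diag, DocID, DName, Admit} → lossless.
Decomposition 3: common = {Diag}, closure = {Diag} → lossy.

Decomposition 3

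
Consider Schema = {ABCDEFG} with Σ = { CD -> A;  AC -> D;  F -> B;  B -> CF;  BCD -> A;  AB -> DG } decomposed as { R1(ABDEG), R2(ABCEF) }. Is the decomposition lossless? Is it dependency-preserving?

lossless but not dependency-preserving

Lossless test: (ABE)⁺ = {ABCDEFG}, which contains all of one fragment — lossless.
Dependency preservation: the restricted closure of {CD} across the fragments never reaches {A}, so CD → A cannot be enforced without a join — not preserved.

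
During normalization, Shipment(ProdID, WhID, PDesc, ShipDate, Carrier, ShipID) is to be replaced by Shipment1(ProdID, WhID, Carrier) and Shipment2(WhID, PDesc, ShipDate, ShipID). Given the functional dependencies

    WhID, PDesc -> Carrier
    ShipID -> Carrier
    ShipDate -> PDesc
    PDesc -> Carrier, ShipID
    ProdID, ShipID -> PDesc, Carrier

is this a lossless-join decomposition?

No

Common attributes: Shipment1 ∩ Shipment2 = {WhID}.
No dependency enlarges {WhID}, so (WhID)⁺ = {WhID}.
The closure contains neither all of Shipment1 = {ProdID, WhID, Carrier} nor all of Shipment2 = {WhID, PDesc, ShipDate, ShipID}, so the common attributes are not a superkey of either fragment. The join is lossy.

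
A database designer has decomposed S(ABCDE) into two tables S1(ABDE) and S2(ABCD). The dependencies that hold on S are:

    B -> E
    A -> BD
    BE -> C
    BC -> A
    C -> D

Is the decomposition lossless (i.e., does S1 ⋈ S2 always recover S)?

Yes

Common attributes: S1 ∩ S2 = {ABD}.
Closure of {ABD}: B → E applies, adding E; BE → C applies, adding C. So (ABD)⁺ = {ABCDE}.
This closure contains every attribute of S1, so S1 ∩ S2 → S1. The join is lossless.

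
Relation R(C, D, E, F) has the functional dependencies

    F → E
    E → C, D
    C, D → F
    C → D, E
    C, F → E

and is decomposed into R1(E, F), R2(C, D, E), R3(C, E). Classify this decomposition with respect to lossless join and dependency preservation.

lossless and dependency-preserving

Lossless test (chase): Rows 1 and 2 agree on E; apply E→C, D and equate their C, D entries. Rows 1 and 3 agree on E; apply E→C, D and equate their C, D entries. Rows 1 and 2 agree on C, D; apply C, D→F and equate their F entries. Rows 1 and 3 agree on C, D; apply C, D→F and equate their F entries. Row 1 is now all distinguished symbols — the join is lossless.
Dependency preservation: C, D → F; C, F → E are not contained in any single fragment, but the restricted closure of each left-hand side across the fragments still reaches the right-hand side; the remaining FDs each lie inside some fragment. All dependencies are preserved.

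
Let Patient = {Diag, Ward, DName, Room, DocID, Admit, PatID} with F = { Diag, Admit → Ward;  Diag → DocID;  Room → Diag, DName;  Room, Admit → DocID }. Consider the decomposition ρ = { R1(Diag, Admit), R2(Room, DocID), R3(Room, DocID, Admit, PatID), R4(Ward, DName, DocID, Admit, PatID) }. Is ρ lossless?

Chase test. Columns are Diag, Ward, DName, Room, DocID, Admit, PatID; row i has aⱼ where attribute j ∈ Ri, else bᵢⱼ.
Initial tableau (one row per fragment):
  row 1: a1 b12 b13 b14 b15 a6 b17
  row 2: b21 b22 b23 a4 a5 b26 b27
  row 3: b31 b32 b33 a4 a5 a6 a7
  row 4: b41 a2 a3 b44 a5 a6 a7
Rows 2 and 3 agree on Room; apply Room→Diag, DName and equate their Diag, DName entries.
No row becomes fully distinguished — the join is lossy.

No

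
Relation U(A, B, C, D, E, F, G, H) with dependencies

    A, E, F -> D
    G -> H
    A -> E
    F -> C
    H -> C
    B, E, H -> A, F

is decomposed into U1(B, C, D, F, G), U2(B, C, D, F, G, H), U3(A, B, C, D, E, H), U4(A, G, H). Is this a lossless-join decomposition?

Chase test. Columns are A, B, C, D, E, F, G, H; row i has aⱼ where attribute j ∈ Ui, else bᵢⱼ.
Initial tableau (one row per fragment):
  row 1: b11 a2 a3 a4 b15 a6 a7 b18
  row 2: b21 a2 a3 a4 b25 a6 a7 a8
  row 3: a1 a2 a3 a4 a5 b36 b37 a8
  row 4: a1 b42 b43 b44 b45 b46 a7 a8
Rows 1 and 2 agree on G; apply G→H and equate their H entries.
Rows 3 and 4 agree on A; apply A→E and equate their E entries.
Rows 1 and 4 agree on H; apply H→C and equate their C entries.
No row becomes fully distinguished — the join is lossy.

No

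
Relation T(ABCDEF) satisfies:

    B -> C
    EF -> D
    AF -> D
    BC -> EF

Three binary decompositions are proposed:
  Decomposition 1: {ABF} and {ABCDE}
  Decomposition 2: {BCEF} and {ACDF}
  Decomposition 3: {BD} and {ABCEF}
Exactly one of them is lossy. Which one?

Decomposition 1: common = {AB}, closure = {ABCDEF} → lossless.
Decomposition 2: common = {CF}, closure = {CF} → lossy.
Decomposition 3: common = {B}, closure = {BCDEF} → lossless.

Decomposition 2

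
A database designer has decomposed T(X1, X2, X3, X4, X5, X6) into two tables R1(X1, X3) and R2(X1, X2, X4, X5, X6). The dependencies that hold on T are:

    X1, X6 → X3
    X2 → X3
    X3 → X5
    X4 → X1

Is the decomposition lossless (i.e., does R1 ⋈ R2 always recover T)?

No

Common attributes: R1 ∩ R2 = {X1}.
No dependency enlarges {X1}, so (X1)⁺ = {X1}.
The closure contains neither all of R1 = {X1, X3} nor all of R2 = {X1, X2, X4, X5, X6}, so the common attributes are not a superkey of either fragment. The join is lossy.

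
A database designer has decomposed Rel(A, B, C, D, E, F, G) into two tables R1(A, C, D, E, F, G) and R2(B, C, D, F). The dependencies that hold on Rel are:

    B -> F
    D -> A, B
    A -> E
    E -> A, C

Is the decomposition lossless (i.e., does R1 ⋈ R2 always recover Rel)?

Common attributes: R1 ∩ R2 = {C, D, F}.
Closure of {C, D, F}: D → A, B applies, adding A, B; A → E applies, adding E. So (C, D, F)⁺ = {A, B, C, D, E, F}.
This closure contains every attribute of R2, so R1 ∩ R2 → R2. The join is lossless.

Yes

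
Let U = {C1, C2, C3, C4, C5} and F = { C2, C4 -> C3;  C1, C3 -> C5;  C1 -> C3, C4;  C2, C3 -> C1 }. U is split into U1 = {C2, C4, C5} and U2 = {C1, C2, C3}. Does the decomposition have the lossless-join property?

Common attributes: U1 ∩ U2 = {C2}.
No dependency enlarges {C2}, so (C2)⁺ = {C2}.
The closure contains neither all of U1 = {C2, C4, C5} nor all of U2 = {C1, C2, C3}, so the common attributes are not a superkey of either fragment. The join is lossy.

No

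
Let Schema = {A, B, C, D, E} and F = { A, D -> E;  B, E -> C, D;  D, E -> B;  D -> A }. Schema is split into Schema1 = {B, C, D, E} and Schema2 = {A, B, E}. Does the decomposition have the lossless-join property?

Yes

Common attributes: Schema1 ∩ Schema2 = {B, E}.
Closure of {B, E}: B, E → C, D applies, adding C, D; D → A applies, adding A. So (B, E)⁺ = {A, B, C, D, E}.
This closure contains every attribute of Schema1, so Schema1 ∩ Schema2 → Schema1. The join is lossless.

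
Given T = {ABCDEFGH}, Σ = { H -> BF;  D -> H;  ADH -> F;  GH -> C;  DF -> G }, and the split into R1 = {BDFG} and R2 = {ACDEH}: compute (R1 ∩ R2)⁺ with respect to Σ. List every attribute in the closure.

BCDFGH

R1 ∩ R2 = {D}.
D → H applies, adding H
H → BF applies, adding BF
DF → G applies, adding G
GH → C applies, adding C
Closure: {BCDFGH}.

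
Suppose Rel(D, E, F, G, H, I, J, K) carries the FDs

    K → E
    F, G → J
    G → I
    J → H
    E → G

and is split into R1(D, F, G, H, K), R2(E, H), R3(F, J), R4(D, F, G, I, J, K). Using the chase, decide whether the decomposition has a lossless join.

Chase test. Columns are D, E, F, G, H, I, J, K; row i has aⱼ where attribute j ∈ Ri, else bᵢⱼ.
Initial tableau (one row per fragment):
  row 1: a1 b12 a3 a4 a5 b16 b17 a8
  row 2: b21 a2 b23 b24 a5 b26 b27 b28
  row 3: b31 b32 a3 b34 b35 b36 a7 b38
  row 4: a1 b42 a3 a4 b45 a6 a7 a8
Rows 1 and 4 agree on K; apply K→E and equate their E entries.
Rows 1 and 4 agree on F, G; apply F, G→J and equate their J entries.
Rows 1 and 4 agree on G; apply G→I and equate their I entries.
Rows 1 and 3 agree on J; apply J→H and equate their H entries.
Rows 1 and 4 agree on J; apply J→H and equate their H entries.
No row becomes fully distinguished — the join is lossy.

No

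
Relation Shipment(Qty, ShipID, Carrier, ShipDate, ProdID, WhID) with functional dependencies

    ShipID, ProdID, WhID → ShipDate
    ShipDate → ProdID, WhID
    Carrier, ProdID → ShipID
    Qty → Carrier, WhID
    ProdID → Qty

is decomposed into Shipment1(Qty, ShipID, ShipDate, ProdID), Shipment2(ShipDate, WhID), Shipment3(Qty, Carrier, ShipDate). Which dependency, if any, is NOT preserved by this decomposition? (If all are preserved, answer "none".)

Check Qty → Carrier, WhID: no single fragment contains all of {Qty, Carrier, WhID}, and the restricted closure of {Qty} across the fragments never reaches {Carrier, WhID}.
ShipID, ProdID, WhID → ShipDate is preserved.
ShipDate → ProdID, WhID is preserved.
Carrier, ProdID → ShipID is preserved.
ProdID → Qty is preserved.

Qty → Carrier, WhID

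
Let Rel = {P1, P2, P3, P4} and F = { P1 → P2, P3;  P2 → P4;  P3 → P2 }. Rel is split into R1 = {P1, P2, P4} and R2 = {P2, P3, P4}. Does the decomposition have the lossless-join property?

No

Common attributes: R1 ∩ R2 = {P2, P4}.
No dependency enlarges {P2, P4}, so (P2, P4)⁺ = {P2, P4}.
The closure contains neither all of R1 = {P1, P2, P4} nor all of R2 = {P2, P3, P4}, so the common attributes are not a superkey of either fragment. The join is lossy.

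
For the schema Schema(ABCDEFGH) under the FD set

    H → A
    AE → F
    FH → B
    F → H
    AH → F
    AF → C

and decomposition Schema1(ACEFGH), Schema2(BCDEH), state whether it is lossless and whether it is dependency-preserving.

lossy but dependency-preserving

Lossless test: (CEH)⁺ = {ABCEFH}, which is a superkey of neither fragment — lossy.
Dependency preservation: FH → B is not contained in any single fragment, but the restricted closure of its left-hand side across the fragments still reaches the right-hand side; the remaining FDs each lie inside some fragment. All dependencies are preserved.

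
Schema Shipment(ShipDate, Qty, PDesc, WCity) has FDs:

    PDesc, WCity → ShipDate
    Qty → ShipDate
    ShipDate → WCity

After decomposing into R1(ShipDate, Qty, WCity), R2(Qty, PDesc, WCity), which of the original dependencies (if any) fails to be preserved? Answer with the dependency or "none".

Check PDesc, WCity → ShipDate: no single fragment contains all of {ShipDate, PDesc, WCity}, and the restricted closure of {PDesc, WCity} across the fragments never reaches {ShipDate}.
Qty → ShipDate is preserved.
ShipDate → WCity is preserved.

PDesc, WCity → ShipDate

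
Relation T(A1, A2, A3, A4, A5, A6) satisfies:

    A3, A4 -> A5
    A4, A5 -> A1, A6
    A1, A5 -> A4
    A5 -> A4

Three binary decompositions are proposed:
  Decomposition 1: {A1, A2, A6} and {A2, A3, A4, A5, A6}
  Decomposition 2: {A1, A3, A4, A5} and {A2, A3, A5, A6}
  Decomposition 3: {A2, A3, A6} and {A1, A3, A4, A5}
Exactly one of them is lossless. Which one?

Decomposition 2

Decomposition 1: common = {A2, A6}, closure = {A2, A6} → lossy.
Decomposition 2: common = {A3, A5}, closure = {A1, A3, A4, A5, A6} → lossless.
Decomposition 3: common = {A3}, closure = {A3} → lossy.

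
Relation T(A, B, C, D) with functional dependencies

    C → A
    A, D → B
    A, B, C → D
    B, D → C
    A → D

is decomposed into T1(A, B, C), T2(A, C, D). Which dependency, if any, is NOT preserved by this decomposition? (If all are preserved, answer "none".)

Check B, D → C: no single fragment contains all of {B, C, D}, and the restricted closure of {B, D} across the fragments never reaches {C}.
C → A is preserved.
A, D → B is preserved.
A, B, C → D is preserved.
A → D is preserved.

B, D → C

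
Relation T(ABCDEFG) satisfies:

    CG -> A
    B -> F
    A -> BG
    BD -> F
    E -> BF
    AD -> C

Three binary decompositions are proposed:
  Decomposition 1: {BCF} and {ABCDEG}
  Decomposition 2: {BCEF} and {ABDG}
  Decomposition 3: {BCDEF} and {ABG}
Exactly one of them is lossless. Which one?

Decomposition 1: common = {BC}, closure = {BCF} → lossless.
Decomposition 2: common = {B}, closure = {BF} → lossy.
Decomposition 3: common = {B}, closure = {BF} → lossy.

Decomposition 1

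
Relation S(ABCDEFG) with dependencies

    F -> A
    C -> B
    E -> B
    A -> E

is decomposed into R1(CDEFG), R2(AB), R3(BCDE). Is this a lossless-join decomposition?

Chase test. Columns are ABCDEFG; row i has aⱼ where attribute j ∈ Ri, else bᵢⱼ.
Initial tableau (one row per fragment):
  row 1: b11 b12 a3 a4 a5 a6 a7
  row 2: a1 a2 b23 b24 b25 b26 b27
  row 3: b31 a2 a3 a4 a5 b36 b37
Rows 1 and 3 agree on C; apply C→B and equate their B entries.
No row becomes fully distinguished — the join is lossy.

No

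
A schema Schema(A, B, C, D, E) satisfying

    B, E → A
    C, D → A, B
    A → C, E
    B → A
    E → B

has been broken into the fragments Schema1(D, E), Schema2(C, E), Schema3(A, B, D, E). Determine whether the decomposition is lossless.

Yes

Chase test. Columns are A, B, C, D, E; row i has aⱼ where attribute j ∈ Schemai, else bᵢⱼ.
Initial tableau (one row per fragment):
  row 1: b11 b12 b13 a4 a5
  row 2: b21 b22 a3 b24 a5
  row 3: a1 a2 b33 a4 a5
Rows 1 and 2 agree on E; apply E→B and equate their B entries.
Rows 1 and 3 agree on E; apply E→B and equate their B entries.
Rows 1 and 2 agree on B, E; apply B, E→A and equate their A entries.
Rows 1 and 3 agree on B, E; apply B, E→A and equate their A entries.
Rows 1 and 2 agree on A; apply A→C, E and equate their C, E entries.
Rows 1 and 3 agree on A; apply A→C, E and equate their C, E entries.
Row 1 is now all distinguished symbols — the join is lossless.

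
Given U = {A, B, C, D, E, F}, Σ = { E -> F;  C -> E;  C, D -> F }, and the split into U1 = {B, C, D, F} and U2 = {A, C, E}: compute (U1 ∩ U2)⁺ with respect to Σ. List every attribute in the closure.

C, E, F

U1 ∩ U2 = {C}.
C → E applies, adding E
E → F applies, adding F
Closure: {C, E, F}.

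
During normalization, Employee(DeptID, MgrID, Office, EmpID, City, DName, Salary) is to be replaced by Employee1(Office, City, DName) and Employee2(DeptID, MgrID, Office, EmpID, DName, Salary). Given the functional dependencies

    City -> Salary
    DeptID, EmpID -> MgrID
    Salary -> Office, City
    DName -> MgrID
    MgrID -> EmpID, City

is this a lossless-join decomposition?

Yes

Common attributes: Employee1 ∩ Employee2 = {Office, DName}.
Closure of {Office, DName}: DName → MgrID applies, adding MgrID; MgrID → EmpID, City applies, adding EmpID, City; City → Salary applies, adding Salary. So (Office, DName)⁺ = {MgrID, Office, EmpID, City, DName, Salary}.
This closure contains every attribute of Employee1, so Employee1 ∩ Employee2 → Employee1. The join is lossless.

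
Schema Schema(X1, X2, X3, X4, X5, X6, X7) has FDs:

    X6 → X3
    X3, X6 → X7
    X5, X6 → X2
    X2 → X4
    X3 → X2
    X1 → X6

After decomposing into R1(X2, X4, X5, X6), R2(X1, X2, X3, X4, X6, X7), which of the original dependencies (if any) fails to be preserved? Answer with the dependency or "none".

none

X6 → X3 lies within R2.
X3, X6 → X7 lies within R2.
X5, X6 → X2 lies within R1.
X2 → X4 lies within R1.
X3 → X2 lies within R2.
X1 → X6 lies within R2.
Every dependency is enforceable on the fragments, so the decomposition is dependency-preserving.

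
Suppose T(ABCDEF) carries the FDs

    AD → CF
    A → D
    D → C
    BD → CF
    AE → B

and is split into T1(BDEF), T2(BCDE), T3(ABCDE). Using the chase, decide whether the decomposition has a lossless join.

Chase test. Columns are ABCDEF; row i has aⱼ where attribute j ∈ Ti, else bᵢⱼ.
Initial tableau (one row per fragment):
  row 1: b11 a2 b13 a4 a5 a6
  row 2: b21 a2 a3 a4 a5 b26
  row 3: a1 a2 a3 a4 a5 b36
Rows 1 and 2 agree on D; apply D→C and equate their C entries.
Rows 1 and 2 agree on BD; apply BD→CF and equate their CF entries.
Rows 1 and 3 agree on BD; apply BD→CF and equate their CF entries.
Row 3 is now all distinguished symbols — the join is lossless.

Yes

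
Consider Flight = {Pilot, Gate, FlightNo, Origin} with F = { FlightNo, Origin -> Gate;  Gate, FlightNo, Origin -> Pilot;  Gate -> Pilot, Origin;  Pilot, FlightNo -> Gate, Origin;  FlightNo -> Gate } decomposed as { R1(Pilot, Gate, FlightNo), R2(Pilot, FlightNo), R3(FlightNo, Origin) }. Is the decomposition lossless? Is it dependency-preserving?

Lossless test (chase): Rows 1 and 2 agree on Pilot, FlightNo; apply Pilot, FlightNo→Gate, Origin and equate their Gate, Origin entries. Rows 1 and 3 agree on FlightNo; apply FlightNo→Gate and equate their Gate entries. Rows 1 and 3 agree on Gate; apply Gate→Pilot, Origin and equate their Pilot, Origin entries. Row 1 is now all distinguished symbols — the join is lossless.
Dependency preservation: the restricted closure of {Gate} across the fragments never reaches {Pilot, Origin}, so Gate → Pilot, Origin cannot be enforced without a join — not preserved.

lossless but not dependency-preserving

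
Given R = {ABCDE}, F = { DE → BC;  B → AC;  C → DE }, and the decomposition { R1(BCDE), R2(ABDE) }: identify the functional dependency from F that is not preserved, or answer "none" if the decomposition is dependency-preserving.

DE → BC lies within R1.
B → AC: restricted closure across fragments reaches AC.
C → DE lies within R1.
Every dependency is enforceable on the fragments, so the decomposition is dependency-preserving.

none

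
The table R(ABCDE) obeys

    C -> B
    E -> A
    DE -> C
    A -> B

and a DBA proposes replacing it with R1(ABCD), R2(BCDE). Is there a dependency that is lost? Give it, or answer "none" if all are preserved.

Check E → A: no single fragment contains all of {AE}, and the restricted closure of {E} across the fragments never reaches {A}.
C → B is preserved.
DE → C is preserved.
A → B is preserved.

E -> A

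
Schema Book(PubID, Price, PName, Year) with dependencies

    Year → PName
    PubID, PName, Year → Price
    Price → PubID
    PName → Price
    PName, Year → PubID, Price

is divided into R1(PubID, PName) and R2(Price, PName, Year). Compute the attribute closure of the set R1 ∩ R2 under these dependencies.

PubID, Price, PName

R1 ∩ R2 = {PName}.
PName → Price applies, adding Price
Price → PubID applies, adding PubID
Closure: {PubID, Price, PName}.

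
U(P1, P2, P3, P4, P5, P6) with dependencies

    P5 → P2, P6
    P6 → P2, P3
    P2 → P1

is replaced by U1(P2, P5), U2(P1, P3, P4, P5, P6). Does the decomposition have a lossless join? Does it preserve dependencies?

lossless but not dependency-preserving

Lossless test: (P5)⁺ = {P1, P2, P3, P5, P6}, which contains all of one fragment — lossless.
Dependency preservation: the restricted closure of {P6} across the fragments never reaches {P2, P3}, so P6 → P2, P3 cannot be enforced without a join — not preserved.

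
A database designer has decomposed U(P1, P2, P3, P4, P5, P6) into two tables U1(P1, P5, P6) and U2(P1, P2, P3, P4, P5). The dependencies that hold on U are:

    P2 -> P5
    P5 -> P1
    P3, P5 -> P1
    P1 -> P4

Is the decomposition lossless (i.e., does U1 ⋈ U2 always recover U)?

Common attributes: U1 ∩ U2 = {P1, P5}.
Closure of {P1, P5}: P1 → P4 applies, adding P4. So (P1, P5)⁺ = {P1, P4, P5}.
The closure contains neither all of U1 = {P1, P5, P6} nor all of U2 = {P1, P2, P3, P4, P5}, so the common attributes are not a superkey of either fragment. The join is lossy.

No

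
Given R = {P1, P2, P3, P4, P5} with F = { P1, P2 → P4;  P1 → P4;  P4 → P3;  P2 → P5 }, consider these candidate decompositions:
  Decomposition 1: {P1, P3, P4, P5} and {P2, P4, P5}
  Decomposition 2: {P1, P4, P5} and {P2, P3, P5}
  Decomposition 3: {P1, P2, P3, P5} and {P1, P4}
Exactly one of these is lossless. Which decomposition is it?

Decomposition 3

Decomposition 1: common = {P4, P5}, closure = {P3, P4, P5} → lossy.
Decomposition 2: common = {P5}, closure = {P5} → lossy.
Decomposition 3: common = {P1}, closure = {P1, P3, P4} → lossless.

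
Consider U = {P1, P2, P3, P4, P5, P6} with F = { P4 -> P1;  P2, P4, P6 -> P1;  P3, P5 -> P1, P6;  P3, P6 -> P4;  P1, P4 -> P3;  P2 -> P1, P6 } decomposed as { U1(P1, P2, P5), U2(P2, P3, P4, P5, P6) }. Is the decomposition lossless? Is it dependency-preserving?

lossless but not dependency-preserving

Lossless test: (P2, P5)⁺ = {P1, P2, P5, P6}, which contains all of one fragment — lossless.
Dependency preservation: the restricted closure of {P4} across the fragments never reaches {P1}, so P4 → P1 cannot be enforced without a join — not preserved.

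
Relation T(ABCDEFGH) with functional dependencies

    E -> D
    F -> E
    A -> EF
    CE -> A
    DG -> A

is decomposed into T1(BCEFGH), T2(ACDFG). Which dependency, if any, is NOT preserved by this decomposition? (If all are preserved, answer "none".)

Check E → D: no single fragment contains all of {DE}, and the restricted closure of {E} across the fragments never reaches {D}.
F → E is preserved.
A → EF is preserved.
CE → A is preserved.
DG → A is preserved.

E -> D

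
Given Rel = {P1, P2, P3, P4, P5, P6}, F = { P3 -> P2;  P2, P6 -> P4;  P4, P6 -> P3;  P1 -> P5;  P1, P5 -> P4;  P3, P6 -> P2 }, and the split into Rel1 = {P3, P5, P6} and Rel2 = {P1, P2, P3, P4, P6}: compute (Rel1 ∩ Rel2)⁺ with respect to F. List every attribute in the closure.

P2, P3, P4, P6

Rel1 ∩ Rel2 = {P3, P6}.
P3 → P2 applies, adding P2
P2, P6 → P4 applies, adding P4
Closure: {P2, P3, P4, P6}.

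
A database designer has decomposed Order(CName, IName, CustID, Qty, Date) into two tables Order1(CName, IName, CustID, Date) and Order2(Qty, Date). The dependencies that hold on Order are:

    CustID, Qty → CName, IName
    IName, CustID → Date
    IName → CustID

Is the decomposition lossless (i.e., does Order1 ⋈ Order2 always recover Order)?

No

Common attributes: Order1 ∩ Order2 = {Date}.
No dependency enlarges {Date}, so (Date)⁺ = {Date}.
The closure contains neither all of Order1 = {CName, IName, CustID, Date} nor all of Order2 = {Qty, Date}, so the common attributes are not a superkey of either fragment. The join is lossy.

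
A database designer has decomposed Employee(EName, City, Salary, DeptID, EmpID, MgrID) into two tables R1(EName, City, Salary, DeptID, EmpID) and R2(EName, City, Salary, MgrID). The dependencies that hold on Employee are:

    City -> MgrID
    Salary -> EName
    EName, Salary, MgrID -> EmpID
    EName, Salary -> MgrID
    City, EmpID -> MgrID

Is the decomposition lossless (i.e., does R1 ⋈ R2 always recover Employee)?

Common attributes: R1 ∩ R2 = {EName, City, Salary}.
Closure of {EName, City, Salary}: City → MgrID applies, adding MgrID; EName, Salary, MgrID → EmpID applies, adding EmpID. So (EName, City, Salary)⁺ = {EName, City, Salary, EmpID, MgrID}.
This closure contains every attribute of R2, so R1 ∩ R2 → R2. The join is lossless.

Yes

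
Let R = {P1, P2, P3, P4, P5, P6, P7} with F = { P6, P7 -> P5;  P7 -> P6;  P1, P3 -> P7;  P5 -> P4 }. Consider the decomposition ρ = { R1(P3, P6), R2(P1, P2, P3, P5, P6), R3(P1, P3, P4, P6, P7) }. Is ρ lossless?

Chase test. Columns are P1, P2, P3, P4, P5, P6, P7; row i has aⱼ where attribute j ∈ Ri, else bᵢⱼ.
Initial tableau (one row per fragment):
  row 1: b11 b12 a3 b14 b15 a6 b17
  row 2: a1 a2 a3 b24 a5 a6 b27
  row 3: a1 b32 a3 a4 b35 a6 a7
Rows 2 and 3 agree on P1, P3; apply P1, P3→P7 and equate their P7 entries.
Rows 2 and 3 agree on P6, P7; apply P6, P7→P5 and equate their P5 entries.
Rows 2 and 3 agree on P5; apply P5→P4 and equate their P4 entries.
Row 2 is now all distinguished symbols — the join is lossless.

Yes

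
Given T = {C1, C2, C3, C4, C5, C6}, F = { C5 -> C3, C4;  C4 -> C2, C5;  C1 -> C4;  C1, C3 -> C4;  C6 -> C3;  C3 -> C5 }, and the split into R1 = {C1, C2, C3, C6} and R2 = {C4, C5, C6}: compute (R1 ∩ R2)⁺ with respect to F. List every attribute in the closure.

R1 ∩ R2 = {C6}.
C6 → C3 applies, adding C3
C3 → C5 applies, adding C5
C5 → C3, C4 applies, adding C4
C4 → C2, C5 applies, adding C2
Closure: {C2, C3, C4, C5, C6}.

C2, C3, C4, C5, C6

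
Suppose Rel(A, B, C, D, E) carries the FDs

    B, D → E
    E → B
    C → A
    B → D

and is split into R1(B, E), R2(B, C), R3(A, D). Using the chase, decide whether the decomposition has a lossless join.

No

Chase test. Columns are A, B, C, D, E; row i has aⱼ where attribute j ∈ Ri, else bᵢⱼ.
Initial tableau (one row per fragment):
  row 1: b11 a2 b13 b14 a5
  row 2: b21 a2 a3 b24 b25
  row 3: a1 b32 b33 a4 b35
Rows 1 and 2 agree on B; apply B→D and equate their D entries.
Rows 1 and 2 agree on B, D; apply B, D→E and equate their E entries.
No row becomes fully distinguished — the join is lossy.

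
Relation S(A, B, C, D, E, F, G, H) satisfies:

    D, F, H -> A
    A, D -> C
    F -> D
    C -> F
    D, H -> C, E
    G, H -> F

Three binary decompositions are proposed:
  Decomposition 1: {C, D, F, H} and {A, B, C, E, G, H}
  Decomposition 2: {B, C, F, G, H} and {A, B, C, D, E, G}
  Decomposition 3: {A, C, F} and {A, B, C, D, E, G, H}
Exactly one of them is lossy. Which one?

Decomposition 2

Decomposition 1: common = {C, H}, closure = {A, C, D, E, F, H} → lossless.
Decomposition 2: common = {B, C, G}, closure = {B, C, D, F, G} → lossy.
Decomposition 3: common = {A, C}, closure = {A, C, D, F} → lossless.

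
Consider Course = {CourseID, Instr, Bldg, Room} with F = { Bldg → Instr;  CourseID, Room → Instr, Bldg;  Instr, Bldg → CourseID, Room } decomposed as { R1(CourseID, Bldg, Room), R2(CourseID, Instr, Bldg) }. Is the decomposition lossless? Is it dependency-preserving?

Lossless test: (CourseID, Bldg)⁺ = {CourseID, Instr, Bldg, Room}, which contains all of one fragment — lossless.
Dependency preservation: CourseID, Room → Instr, Bldg; Instr, Bldg → CourseID, Room are not contained in any single fragment, but the restricted closure of each left-hand side across the fragments still reaches the right-hand side; the remaining FDs each lie inside some fragment. All dependencies are preserved.

lossless and dependency-preserving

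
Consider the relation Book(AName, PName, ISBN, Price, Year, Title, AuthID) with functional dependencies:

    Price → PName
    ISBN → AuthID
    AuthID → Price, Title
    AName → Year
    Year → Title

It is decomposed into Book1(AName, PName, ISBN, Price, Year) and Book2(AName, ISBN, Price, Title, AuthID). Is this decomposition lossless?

Yes

Common attributes: Book1 ∩ Book2 = {AName, ISBN, Price}.
Closure of {AName, ISBN, Price}: Price → PName applies, adding PName; ISBN → AuthID applies, adding AuthID; AuthID → Price, Title applies, adding Title; AName → Year applies, adding Year. So (AName, ISBN, Price)⁺ = {AName, PName, ISBN, Price, Year, Title, AuthID}.
This closure contains every attribute of Book1, so Book1 ∩ Book2 → Book1. The join is lossless.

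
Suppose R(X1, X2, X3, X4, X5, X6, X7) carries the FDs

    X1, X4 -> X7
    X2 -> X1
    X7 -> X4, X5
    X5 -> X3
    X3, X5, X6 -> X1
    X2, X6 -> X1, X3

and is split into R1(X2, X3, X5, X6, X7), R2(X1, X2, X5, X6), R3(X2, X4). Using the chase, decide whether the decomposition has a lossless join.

Chase test. Columns are X1, X2, X3, X4, X5, X6, X7; row i has aⱼ where attribute j ∈ Ri, else bᵢⱼ.
Initial tableau (one row per fragment):
  row 1: b11 a2 a3 b14 a5 a6 a7
  row 2: a1 a2 b23 b24 a5 a6 b27
  row 3: b31 a2 b33 a4 b35 b36 b37
Rows 1 and 2 agree on X2; apply X2→X1 and equate their X1 entries.
Rows 1 and 3 agree on X2; apply X2→X1 and equate their X1 entries.
Rows 1 and 2 agree on X5; apply X5→X3 and equate their X3 entries.
No row becomes fully distinguished — the join is lossy.

No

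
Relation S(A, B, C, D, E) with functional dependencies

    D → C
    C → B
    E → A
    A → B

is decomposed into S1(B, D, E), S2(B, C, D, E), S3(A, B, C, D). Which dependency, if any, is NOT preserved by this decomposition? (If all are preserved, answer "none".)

Check E → A: no single fragment contains all of {A, E}, and the restricted closure of {E} across the fragments never reaches {A}.
D → C is preserved.
C → B is preserved.
A → B is preserved.

E → A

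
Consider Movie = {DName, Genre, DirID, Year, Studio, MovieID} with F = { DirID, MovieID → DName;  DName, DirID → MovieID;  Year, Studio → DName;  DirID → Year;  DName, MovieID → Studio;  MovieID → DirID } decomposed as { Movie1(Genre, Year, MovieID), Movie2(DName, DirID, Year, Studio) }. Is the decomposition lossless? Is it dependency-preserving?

lossy and not dependency-preserving

Lossless test: (Year)⁺ = {Year}, which is a superkey of neither fragment — lossy.
Dependency preservation: the restricted closure of {DirID, MovieID} across the fragments never reaches {DName}, so DirID, MovieID → DName cannot be enforced without a join — not preserved.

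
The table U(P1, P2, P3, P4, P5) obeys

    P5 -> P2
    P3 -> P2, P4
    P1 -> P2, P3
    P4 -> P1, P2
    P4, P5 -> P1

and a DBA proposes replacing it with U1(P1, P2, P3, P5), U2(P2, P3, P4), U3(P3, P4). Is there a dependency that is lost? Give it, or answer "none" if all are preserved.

P5 → P2 lies within U1.
P3 → P2, P4 lies within U2.
P1 → P2, P3 lies within U1.
P4 → P1, P2: restricted closure across fragments reaches P1, P2.
P4, P5 → P1: restricted closure across fragments reaches P1.
Every dependency is enforceable on the fragments, so the decomposition is dependency-preserving.

none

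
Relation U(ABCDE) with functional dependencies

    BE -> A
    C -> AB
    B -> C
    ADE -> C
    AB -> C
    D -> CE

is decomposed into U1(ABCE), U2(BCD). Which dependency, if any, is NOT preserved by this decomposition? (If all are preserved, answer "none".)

D -> CE

Check D → CE: no single fragment contains all of {CDE}, and the restricted closure of {D} across the fragments never reaches {CE}.
BE → A is preserved.
C → AB is preserved.
B → C is preserved.
ADE → C is preserved.
AB → C is preserved.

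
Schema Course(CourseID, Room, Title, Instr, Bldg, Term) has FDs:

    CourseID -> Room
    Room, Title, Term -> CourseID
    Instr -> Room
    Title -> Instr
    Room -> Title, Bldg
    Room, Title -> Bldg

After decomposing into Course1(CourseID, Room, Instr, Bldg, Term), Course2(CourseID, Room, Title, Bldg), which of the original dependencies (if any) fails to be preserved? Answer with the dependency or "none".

none

CourseID → Room lies within Course1.
Room, Title, Term → CourseID: restricted closure across fragments reaches CourseID.
Instr → Room lies within Course1.
Title → Instr: restricted closure across fragments reaches Instr.
Room → Title, Bldg lies within Course2.
Room, Title → Bldg lies within Course2.
Every dependency is enforceable on the fragments, so the decomposition is dependency-preserving.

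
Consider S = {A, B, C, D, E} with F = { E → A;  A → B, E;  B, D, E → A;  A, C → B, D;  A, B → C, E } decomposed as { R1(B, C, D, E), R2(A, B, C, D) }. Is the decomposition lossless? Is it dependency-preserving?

lossy and not dependency-preserving

Lossless test: (B, C, D)⁺ = {B, C, D}, which is a superkey of neither fragment — lossy.
Dependency preservation: the restricted closure of {E} across the fragments never reaches {A}, so E → A cannot be enforced without a join — not preserved.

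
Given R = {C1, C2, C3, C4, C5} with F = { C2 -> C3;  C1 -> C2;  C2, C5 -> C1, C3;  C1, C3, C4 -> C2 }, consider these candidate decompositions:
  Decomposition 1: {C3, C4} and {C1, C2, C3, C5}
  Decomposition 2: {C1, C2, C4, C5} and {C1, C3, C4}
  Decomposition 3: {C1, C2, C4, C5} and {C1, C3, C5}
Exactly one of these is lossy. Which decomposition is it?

Decomposition 1: common = {C3}, closure = {C3} → lossy.
Decomposition 2: common = {C1, C4}, closure = {C1, C2, C3, C4} → lossless.
Decomposition 3: common = {C1, C5}, closure = {C1, C2, C3, C5} → lossless.

Decomposition 1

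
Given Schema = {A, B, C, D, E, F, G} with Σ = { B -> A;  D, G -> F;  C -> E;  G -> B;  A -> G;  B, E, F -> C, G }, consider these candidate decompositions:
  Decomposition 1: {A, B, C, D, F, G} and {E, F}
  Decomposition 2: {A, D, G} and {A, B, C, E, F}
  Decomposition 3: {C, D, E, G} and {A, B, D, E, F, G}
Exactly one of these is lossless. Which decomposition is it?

Decomposition 3

Decomposition 1: common = {F}, closure = {F} → lossy.
Decomposition 2: common = {A}, closure = {A, B, G} → lossy.
Decomposition 3: common = {D, E, G}, closure = {A, B, C, D, E, F, G} → lossless.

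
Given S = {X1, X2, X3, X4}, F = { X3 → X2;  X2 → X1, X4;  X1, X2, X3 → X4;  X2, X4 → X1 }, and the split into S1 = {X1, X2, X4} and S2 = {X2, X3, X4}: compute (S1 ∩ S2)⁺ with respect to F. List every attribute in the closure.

X1, X2, X4

S1 ∩ S2 = {X2, X4}.
X2 → X1, X4 applies, adding X1
Closure: {X1, X2, X4}.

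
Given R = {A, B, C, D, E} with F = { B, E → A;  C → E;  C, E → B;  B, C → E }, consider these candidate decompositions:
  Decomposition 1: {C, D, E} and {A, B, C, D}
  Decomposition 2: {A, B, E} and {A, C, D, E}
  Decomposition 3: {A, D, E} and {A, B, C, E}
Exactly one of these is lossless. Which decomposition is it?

Decomposition 1: common = {C, D}, closure = {A, B, C, D, E} → lossless.
Decomposition 2: common = {A, E}, closure = {A, E} → lossy.
Decomposition 3: common = {A, E}, closure = {A, E} → lossy.

Decomposition 1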